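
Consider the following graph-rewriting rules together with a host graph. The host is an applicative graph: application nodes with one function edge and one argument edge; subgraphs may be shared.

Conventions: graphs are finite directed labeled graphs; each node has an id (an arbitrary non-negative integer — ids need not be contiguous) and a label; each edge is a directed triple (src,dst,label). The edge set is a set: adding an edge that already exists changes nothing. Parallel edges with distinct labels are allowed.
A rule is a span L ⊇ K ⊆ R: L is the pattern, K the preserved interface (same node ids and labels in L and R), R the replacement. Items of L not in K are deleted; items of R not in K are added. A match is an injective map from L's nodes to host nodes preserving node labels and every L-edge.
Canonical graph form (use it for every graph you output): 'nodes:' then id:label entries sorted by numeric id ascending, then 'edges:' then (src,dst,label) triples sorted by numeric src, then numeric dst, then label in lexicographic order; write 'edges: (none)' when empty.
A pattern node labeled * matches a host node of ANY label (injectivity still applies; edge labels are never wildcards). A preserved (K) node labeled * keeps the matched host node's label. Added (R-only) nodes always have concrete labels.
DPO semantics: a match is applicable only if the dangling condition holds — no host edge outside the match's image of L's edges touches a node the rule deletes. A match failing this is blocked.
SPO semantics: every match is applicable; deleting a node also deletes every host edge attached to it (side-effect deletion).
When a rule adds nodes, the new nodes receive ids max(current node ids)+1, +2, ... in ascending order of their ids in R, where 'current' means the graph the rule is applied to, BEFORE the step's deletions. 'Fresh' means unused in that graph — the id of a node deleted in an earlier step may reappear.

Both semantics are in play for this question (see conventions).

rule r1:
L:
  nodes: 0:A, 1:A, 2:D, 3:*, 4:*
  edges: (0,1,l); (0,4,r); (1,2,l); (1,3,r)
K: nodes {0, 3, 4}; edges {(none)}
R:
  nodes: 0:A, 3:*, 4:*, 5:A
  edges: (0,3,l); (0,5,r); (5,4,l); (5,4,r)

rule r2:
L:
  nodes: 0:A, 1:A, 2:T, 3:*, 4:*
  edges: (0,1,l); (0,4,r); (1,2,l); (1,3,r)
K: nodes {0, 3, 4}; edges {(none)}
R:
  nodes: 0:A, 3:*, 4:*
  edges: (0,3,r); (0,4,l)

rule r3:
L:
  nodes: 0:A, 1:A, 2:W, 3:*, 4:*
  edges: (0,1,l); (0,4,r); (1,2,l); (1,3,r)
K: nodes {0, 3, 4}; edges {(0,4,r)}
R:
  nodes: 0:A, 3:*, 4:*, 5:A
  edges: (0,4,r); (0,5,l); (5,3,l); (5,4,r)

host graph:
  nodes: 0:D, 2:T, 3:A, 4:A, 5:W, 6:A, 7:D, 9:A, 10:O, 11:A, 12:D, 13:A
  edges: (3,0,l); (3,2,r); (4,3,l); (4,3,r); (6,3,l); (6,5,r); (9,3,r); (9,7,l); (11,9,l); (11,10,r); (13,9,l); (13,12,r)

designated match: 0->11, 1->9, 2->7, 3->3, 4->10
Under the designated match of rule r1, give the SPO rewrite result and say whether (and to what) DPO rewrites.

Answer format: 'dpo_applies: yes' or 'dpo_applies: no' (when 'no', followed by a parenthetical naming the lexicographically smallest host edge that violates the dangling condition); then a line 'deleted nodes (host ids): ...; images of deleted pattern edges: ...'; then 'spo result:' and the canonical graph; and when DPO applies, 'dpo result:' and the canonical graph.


dpo_applies: no
(the rule deletes node 9, which keeps host edge (13,9,l) outside the match image — the dangling condition fails, DPO blocks; SPO proceeds and side-deletes such edges)
deleted nodes (host ids): 7, 9; images of deleted pattern edges: (9,3,r); (9,7,l); (11,9,l); (11,10,r)
spo result:
nodes: 0:D, 2:T, 3:A, 4:A, 5:W, 6:A, 10:O, 11:A, 12:D, 13:A, 14:A
edges: (3,0,l); (3,2,r); (4,3,l); (4,3,r); (6,3,l); (6,5,r); (11,3,l); (11,14,r); (13,12,r); (14,10,l); (14,10,r)


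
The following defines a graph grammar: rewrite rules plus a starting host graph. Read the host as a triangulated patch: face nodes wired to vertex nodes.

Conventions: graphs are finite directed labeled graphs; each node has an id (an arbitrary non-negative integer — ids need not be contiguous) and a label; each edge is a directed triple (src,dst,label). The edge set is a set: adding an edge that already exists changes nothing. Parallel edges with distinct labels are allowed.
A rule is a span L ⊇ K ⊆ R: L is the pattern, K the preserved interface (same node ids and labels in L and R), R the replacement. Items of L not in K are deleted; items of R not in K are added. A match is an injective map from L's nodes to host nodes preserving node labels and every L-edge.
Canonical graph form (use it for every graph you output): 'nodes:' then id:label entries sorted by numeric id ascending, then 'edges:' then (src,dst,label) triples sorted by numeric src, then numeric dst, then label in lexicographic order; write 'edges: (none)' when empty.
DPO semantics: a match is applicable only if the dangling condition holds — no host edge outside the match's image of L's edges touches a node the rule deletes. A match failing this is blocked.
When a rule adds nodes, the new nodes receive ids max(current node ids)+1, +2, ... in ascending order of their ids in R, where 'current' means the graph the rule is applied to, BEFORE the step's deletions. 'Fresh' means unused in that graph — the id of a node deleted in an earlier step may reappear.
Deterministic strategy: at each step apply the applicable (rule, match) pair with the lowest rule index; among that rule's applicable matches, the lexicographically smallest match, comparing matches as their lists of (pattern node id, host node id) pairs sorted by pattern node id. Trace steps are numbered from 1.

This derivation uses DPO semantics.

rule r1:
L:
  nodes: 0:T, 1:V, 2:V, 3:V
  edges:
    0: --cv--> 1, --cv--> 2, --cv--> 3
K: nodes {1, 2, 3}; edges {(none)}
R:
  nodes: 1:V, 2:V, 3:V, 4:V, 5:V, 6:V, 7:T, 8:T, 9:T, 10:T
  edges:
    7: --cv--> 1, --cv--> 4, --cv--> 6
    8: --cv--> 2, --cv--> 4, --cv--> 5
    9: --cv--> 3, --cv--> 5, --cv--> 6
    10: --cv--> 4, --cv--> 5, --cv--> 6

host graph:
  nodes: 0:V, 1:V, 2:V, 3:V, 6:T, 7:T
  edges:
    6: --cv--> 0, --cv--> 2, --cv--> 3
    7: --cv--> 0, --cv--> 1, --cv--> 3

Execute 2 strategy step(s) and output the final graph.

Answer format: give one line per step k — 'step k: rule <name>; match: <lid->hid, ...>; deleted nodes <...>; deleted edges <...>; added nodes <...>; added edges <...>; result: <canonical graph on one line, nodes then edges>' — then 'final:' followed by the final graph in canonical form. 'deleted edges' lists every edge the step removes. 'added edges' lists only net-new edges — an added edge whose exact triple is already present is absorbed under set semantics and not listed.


step 1: rule r1; match: 0->6, 1->0, 2->2, 3->3; deleted nodes 6; deleted edges (6,0,cv); (6,2,cv); (6,3,cv); added nodes 8, 9, 10, 11, 12, 13, 14; added edges (11,0,cv); (11,8,cv); (11,10,cv); (12,2,cv); (12,8,cv); (12,9,cv); (13,3,cv); (13,9,cv); (13,10,cv); (14,8,cv); (14,9,cv); (14,10,cv); result: nodes: 0:V, 1:V, 2:V, 3:V, 7:T, 8:V, 9:V, 10:V, 11:T, 12:T, 13:T, 14:T edges: (7,0,cv); (7,1,cv); (7,3,cv); (11,0,cv); (11,8,cv); (11,10,cv); (12,2,cv); (12,8,cv); (12,9,cv); (13,3,cv); (13,9,cv); (13,10,cv); (14,8,cv); (14,9,cv); (14,10,cv)
step 2: rule r1; match: 0->7, 1->0, 2->1, 3->3; deleted nodes 7; deleted edges (7,0,cv); (7,1,cv); (7,3,cv); added nodes 15, 16, 17, 18, 19, 20, 21; added edges (18,0,cv); (18,15,cv); (18,17,cv); (19,1,cv); (19,15,cv); (19,16,cv); (20,3,cv); (20,16,cv); (20,17,cv); (21,15,cv); (21,16,cv); (21,17,cv); result: nodes: 0:V, 1:V, 2:V, 3:V, 8:V, 9:V, 10:V, 11:T, 12:T, 13:T, 14:T, 15:V, 16:V, 17:V, 18:T, 19:T, 20:T, 21:T edges: (11,0,cv); (11,8,cv); (11,10,cv); (12,2,cv); (12,8,cv); (12,9,cv); (13,3,cv); (13,9,cv); (13,10,cv); (14,8,cv); (14,9,cv); (14,10,cv); (18,0,cv); (18,15,cv); (18,17,cv); (19,1,cv); (19,15,cv); (19,16,cv); (20,3,cv); (20,16,cv); (20,17,cv); (21,15,cv); (21,16,cv); (21,17,cv)
final:
nodes: 0:V, 1:V, 2:V, 3:V, 8:V, 9:V, 10:V, 11:T, 12:T, 13:T, 14:T, 15:V, 16:V, 17:V, 18:T, 19:T, 20:T, 21:T
edges: (11,0,cv); (11,8,cv); (11,10,cv); (12,2,cv); (12,8,cv); (12,9,cv); (13,3,cv); (13,9,cv); (13,10,cv); (14,8,cv); (14,9,cv); (14,10,cv); (18,0,cv); (18,15,cv); (18,17,cv); (19,1,cv); (19,15,cv); (19,16,cv); (20,3,cv); (20,16,cv); (20,17,cv); (21,15,cv); (21,16,cv); (21,17,cv)


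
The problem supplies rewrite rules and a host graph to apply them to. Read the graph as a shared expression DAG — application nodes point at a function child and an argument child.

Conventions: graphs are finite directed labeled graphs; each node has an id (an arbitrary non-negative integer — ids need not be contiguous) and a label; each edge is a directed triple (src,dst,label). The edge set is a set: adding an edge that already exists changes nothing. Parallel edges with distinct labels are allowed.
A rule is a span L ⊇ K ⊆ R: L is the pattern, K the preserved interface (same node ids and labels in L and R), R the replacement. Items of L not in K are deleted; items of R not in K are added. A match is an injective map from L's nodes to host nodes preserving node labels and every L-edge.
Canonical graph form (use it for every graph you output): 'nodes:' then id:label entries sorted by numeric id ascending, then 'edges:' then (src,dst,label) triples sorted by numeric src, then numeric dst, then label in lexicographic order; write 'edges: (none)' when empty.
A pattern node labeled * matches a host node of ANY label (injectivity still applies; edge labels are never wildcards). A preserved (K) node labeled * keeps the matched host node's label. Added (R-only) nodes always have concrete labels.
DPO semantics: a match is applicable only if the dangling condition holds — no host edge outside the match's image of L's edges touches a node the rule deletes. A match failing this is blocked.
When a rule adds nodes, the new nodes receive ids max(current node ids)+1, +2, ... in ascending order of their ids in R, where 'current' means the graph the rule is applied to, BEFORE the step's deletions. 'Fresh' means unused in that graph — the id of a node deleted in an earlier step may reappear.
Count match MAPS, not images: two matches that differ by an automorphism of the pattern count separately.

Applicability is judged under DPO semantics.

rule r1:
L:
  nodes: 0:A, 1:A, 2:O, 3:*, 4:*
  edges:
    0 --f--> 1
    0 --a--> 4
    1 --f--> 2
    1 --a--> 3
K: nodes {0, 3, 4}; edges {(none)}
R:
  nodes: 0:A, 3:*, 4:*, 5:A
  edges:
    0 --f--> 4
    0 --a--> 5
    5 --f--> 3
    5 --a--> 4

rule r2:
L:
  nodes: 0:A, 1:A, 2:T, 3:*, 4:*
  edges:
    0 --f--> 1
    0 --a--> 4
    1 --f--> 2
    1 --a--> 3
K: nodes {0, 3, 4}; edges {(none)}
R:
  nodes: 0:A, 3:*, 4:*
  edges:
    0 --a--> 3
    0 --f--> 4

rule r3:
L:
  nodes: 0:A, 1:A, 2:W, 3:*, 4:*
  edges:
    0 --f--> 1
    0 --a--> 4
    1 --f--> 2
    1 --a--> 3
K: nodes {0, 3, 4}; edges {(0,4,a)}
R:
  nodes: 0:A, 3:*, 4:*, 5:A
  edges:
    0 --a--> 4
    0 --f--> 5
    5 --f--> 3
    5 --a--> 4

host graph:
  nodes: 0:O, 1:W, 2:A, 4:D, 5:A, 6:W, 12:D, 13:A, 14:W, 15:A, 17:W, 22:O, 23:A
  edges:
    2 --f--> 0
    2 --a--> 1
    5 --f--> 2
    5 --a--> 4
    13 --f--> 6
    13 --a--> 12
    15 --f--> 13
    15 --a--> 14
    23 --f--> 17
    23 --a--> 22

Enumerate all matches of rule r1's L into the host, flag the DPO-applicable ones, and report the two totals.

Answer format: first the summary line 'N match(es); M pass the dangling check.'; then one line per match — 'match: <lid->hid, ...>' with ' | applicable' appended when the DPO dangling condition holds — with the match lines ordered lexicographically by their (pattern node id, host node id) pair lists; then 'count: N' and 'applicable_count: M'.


1 match(es); 1 pass the dangling check.
match: 0->5, 1->2, 2->0, 3->1, 4->4 | applicable
count: 1
applicable_count: 1


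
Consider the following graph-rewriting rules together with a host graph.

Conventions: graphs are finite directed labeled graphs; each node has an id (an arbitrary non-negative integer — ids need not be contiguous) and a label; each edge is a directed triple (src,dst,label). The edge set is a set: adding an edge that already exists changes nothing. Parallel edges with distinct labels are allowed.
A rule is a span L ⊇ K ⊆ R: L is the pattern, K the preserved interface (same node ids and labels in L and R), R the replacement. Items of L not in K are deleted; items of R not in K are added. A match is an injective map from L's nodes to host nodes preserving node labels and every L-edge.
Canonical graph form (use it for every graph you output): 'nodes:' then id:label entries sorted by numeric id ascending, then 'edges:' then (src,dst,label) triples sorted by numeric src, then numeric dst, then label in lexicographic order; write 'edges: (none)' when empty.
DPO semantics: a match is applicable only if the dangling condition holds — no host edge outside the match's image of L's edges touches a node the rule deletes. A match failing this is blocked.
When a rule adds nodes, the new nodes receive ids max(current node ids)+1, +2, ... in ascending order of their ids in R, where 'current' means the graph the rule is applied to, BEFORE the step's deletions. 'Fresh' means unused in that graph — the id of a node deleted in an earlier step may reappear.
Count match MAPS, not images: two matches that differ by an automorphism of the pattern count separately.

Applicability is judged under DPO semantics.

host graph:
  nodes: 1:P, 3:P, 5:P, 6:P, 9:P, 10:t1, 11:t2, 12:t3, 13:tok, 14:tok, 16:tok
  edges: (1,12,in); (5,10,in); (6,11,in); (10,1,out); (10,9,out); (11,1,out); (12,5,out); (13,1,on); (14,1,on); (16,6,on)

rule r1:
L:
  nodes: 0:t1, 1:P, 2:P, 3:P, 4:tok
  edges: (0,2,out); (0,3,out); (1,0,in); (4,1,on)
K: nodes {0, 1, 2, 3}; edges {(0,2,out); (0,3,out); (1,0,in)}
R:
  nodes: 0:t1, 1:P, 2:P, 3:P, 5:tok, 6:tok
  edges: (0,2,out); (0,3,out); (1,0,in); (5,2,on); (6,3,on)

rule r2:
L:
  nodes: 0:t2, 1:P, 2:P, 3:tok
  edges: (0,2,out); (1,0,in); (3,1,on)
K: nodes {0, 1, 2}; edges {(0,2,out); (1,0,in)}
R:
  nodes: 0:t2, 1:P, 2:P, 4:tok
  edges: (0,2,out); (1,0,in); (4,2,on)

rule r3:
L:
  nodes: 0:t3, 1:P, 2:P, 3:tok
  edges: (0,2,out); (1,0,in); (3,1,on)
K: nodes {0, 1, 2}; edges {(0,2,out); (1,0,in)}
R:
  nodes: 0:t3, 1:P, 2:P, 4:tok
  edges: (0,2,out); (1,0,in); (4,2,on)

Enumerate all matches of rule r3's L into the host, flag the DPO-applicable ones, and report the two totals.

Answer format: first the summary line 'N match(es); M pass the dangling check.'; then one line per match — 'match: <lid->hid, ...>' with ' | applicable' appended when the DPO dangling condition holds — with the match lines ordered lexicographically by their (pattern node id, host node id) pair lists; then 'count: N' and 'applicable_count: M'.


2 match(es); 2 pass the dangling check.
match: 0->12, 1->1, 2->5, 3->13 | applicable
match: 0->12, 1->1, 2->5, 3->14 | applicable
count: 2
applicable_count: 2


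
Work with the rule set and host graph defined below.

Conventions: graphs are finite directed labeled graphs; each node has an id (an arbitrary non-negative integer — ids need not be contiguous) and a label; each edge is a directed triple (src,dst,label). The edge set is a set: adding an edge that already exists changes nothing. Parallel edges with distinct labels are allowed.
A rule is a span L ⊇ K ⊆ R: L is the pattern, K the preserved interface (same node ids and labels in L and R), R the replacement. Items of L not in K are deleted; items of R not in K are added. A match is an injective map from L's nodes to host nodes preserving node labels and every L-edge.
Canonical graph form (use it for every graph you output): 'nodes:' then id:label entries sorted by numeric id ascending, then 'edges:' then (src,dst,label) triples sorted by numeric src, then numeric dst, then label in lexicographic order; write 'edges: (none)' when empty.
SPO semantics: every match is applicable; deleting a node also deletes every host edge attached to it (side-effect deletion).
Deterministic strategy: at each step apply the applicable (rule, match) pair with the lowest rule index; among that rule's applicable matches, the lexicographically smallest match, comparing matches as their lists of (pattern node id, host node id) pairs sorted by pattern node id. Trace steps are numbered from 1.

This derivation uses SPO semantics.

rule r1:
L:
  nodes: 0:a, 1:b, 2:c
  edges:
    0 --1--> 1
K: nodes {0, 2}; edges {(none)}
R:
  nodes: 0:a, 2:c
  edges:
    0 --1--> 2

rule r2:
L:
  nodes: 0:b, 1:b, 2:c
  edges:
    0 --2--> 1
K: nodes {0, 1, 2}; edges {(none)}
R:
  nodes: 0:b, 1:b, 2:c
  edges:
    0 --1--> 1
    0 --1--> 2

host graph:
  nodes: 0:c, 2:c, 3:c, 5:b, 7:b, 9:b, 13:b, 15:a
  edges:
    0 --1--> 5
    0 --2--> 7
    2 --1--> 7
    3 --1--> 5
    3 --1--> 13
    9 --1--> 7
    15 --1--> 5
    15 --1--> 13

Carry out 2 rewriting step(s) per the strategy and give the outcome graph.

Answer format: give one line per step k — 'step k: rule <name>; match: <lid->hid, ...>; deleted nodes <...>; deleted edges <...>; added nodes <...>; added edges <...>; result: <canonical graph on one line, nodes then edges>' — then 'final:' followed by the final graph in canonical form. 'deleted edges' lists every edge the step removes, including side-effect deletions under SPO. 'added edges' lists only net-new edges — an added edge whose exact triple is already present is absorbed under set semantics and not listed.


step 1: rule r1; match: 0->15, 1->5, 2->0; deleted nodes 5; deleted edges (0,5,1); (3,5,1); (15,5,1); added nodes (none); added edges (15,0,1); result: nodes: 0:c, 2:c, 3:c, 7:b, 9:b, 13:b, 15:a edges: (0,7,2); (2,7,1); (3,13,1); (9,7,1); (15,0,1); (15,13,1)
step 2: rule r1; match: 0->15, 1->13, 2->0; deleted nodes 13; deleted edges (3,13,1); (15,13,1); added nodes (none); added edges (none); result: nodes: 0:c, 2:c, 3:c, 7:b, 9:b, 15:a edges: (0,7,2); (2,7,1); (9,7,1); (15,0,1)
final:
nodes: 0:c, 2:c, 3:c, 7:b, 9:b, 15:a
edges: (0,7,2); (2,7,1); (9,7,1); (15,0,1)


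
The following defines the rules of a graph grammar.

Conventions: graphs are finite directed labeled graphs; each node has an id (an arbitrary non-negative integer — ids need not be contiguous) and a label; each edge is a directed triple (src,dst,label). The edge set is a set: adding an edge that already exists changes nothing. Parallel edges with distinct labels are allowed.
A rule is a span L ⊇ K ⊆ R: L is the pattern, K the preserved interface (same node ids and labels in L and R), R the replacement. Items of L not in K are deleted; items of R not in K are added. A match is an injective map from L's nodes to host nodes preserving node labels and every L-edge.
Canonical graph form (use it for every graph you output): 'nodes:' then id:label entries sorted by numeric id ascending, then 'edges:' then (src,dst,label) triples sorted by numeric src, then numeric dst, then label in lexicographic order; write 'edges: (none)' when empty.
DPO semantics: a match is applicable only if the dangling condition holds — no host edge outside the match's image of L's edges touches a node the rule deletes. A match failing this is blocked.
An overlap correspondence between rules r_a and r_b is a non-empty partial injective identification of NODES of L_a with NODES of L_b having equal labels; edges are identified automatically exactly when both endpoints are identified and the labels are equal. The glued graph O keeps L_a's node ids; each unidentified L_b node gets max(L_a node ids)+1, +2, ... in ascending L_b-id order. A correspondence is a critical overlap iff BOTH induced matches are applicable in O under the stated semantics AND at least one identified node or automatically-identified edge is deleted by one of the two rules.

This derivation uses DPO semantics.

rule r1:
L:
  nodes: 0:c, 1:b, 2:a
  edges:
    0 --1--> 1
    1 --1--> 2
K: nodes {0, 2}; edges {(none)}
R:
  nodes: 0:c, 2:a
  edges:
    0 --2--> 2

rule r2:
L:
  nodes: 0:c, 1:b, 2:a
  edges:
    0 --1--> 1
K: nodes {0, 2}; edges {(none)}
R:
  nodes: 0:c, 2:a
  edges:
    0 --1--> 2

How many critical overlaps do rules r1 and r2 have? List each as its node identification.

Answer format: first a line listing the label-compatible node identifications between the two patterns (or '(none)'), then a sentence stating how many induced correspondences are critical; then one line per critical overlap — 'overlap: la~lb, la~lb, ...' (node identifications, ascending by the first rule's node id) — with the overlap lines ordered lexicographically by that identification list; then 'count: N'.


label-compatible node identifications between L(r1) and L(r2): 0~0, 1~1, 2~2
0 of the induced correspondences are critical overlaps of r1 and r2.
count: 0


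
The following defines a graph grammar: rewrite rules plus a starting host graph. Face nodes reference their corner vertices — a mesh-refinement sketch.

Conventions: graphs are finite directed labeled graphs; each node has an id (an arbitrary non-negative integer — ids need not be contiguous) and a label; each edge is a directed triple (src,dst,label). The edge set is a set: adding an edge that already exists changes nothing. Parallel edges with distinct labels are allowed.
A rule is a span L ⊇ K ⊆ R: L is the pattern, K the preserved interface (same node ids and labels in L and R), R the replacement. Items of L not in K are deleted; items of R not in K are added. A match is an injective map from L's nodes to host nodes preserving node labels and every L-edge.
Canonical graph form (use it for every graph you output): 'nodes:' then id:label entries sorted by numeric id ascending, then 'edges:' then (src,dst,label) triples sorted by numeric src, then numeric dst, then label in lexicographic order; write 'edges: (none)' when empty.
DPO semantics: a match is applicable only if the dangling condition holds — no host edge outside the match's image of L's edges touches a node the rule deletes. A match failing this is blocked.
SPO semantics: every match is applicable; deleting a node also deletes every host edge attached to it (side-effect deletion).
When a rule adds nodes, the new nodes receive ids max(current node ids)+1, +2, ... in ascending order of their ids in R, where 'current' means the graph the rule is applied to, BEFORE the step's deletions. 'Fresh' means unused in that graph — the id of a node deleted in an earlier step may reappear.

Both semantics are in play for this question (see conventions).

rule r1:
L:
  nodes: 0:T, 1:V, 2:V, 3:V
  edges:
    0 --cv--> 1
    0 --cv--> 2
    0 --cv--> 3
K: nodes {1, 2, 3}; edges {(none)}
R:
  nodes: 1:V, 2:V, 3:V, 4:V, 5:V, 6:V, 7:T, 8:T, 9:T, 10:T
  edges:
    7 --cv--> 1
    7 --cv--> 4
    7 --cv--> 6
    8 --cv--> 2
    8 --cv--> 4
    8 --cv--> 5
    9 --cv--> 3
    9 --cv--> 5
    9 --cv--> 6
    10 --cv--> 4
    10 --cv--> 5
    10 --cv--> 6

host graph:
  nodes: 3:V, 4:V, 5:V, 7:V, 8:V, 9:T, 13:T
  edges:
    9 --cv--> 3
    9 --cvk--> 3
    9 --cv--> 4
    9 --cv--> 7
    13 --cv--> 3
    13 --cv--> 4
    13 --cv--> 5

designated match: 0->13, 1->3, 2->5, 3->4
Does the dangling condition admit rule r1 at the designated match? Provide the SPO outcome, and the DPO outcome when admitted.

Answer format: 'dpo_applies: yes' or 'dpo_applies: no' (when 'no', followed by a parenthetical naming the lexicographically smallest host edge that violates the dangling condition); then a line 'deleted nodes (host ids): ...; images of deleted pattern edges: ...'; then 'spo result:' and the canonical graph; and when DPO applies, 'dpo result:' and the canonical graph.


dpo_applies: yes
deleted nodes (host ids): 13; images of deleted pattern edges: (13,3,cv); (13,4,cv); (13,5,cv)
spo result:
nodes: 3:V, 4:V, 5:V, 7:V, 8:V, 9:T, 14:V, 15:V, 16:V, 17:T, 18:T, 19:T, 20:T
edges: (9,3,cv); (9,3,cvk); (9,4,cv); (9,7,cv); (17,3,cv); (17,14,cv); (17,16,cv); (18,5,cv); (18,14,cv); (18,15,cv); (19,4,cv); (19,15,cv); (19,16,cv); (20,14,cv); (20,15,cv); (20,16,cv)
dpo result:
nodes: 3:V, 4:V, 5:V, 7:V, 8:V, 9:T, 14:V, 15:V, 16:V, 17:T, 18:T, 19:T, 20:T
edges: (9,3,cv); (9,3,cvk); (9,4,cv); (9,7,cv); (17,3,cv); (17,14,cv); (17,16,cv); (18,5,cv); (18,14,cv); (18,15,cv); (19,4,cv); (19,15,cv); (19,16,cv); (20,14,cv); (20,15,cv); (20,16,cv)


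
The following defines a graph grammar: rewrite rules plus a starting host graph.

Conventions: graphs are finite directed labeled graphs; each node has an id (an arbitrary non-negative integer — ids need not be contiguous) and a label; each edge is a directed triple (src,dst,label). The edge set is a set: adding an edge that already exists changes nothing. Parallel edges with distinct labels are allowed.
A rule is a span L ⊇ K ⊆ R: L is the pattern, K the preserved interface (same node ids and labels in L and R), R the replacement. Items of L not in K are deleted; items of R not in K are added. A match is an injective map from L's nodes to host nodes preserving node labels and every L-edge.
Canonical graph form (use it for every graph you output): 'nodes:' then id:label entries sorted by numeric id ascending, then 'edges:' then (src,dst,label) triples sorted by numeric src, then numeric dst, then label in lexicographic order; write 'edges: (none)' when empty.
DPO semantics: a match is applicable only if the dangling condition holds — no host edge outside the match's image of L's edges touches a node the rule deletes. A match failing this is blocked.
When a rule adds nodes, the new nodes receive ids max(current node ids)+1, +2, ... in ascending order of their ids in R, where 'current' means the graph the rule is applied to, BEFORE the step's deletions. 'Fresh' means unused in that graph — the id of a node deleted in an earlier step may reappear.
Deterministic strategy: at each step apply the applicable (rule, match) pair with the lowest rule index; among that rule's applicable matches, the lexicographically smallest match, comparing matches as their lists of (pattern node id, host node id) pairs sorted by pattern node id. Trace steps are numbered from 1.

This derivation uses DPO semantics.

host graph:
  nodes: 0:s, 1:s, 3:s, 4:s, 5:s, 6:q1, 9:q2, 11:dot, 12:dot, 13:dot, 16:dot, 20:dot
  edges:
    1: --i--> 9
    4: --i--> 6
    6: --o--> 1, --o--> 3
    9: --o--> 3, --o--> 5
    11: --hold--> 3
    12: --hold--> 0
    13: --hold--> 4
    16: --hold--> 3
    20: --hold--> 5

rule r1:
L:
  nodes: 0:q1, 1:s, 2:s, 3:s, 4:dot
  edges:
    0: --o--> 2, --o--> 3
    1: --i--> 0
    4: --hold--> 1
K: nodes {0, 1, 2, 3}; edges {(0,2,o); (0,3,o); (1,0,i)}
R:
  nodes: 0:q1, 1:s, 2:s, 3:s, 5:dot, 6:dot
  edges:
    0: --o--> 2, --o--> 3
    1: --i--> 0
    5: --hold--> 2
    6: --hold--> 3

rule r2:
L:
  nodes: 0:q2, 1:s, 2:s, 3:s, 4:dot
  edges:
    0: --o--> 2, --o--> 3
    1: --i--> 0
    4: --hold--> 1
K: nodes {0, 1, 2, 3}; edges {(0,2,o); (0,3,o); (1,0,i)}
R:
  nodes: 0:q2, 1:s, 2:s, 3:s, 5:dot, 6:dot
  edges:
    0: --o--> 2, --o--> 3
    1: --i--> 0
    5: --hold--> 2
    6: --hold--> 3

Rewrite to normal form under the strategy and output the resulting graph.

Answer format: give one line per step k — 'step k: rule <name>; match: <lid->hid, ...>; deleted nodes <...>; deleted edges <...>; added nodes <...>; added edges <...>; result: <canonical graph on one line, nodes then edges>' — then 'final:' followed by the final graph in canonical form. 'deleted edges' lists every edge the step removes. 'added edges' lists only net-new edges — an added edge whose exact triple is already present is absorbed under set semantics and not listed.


step 1: rule r1; match: 0->6, 1->4, 2->1, 3->3, 4->13; deleted nodes 13; deleted edges (13,4,hold); added nodes 21, 22; added edges (21,1,hold); (22,3,hold); result: nodes: 0:s, 1:s, 3:s, 4:s, 5:s, 6:q1, 9:q2, 11:dot, 12:dot, 16:dot, 20:dot, 21:dot, 22:dot edges: (1,9,i); (4,6,i); (6,1,o); (6,3,o); (9,3,o); (9,5,o); (11,3,hold); (12,0,hold); (16,3,hold); (20,5,hold); (21,1,hold); (22,3,hold)
step 2: rule r2; match: 0->9, 1->1, 2->3, 3->5, 4->21; deleted nodes 21; deleted edges (21,1,hold); added nodes 23, 24; added edges (23,3,hold); (24,5,hold); result: nodes: 0:s, 1:s, 3:s, 4:s, 5:s, 6:q1, 9:q2, 11:dot, 12:dot, 16:dot, 20:dot, 22:dot, 23:dot, 24:dot edges: (1,9,i); (4,6,i); (6,1,o); (6,3,o); (9,3,o); (9,5,o); (11,3,hold); (12,0,hold); (16,3,hold); (20,5,hold); (22,3,hold); (23,3,hold); (24,5,hold)
final:
nodes: 0:s, 1:s, 3:s, 4:s, 5:s, 6:q1, 9:q2, 11:dot, 12:dot, 16:dot, 20:dot, 22:dot, 23:dot, 24:dot
edges: (1,9,i); (4,6,i); (6,1,o); (6,3,o); (9,3,o); (9,5,o); (11,3,hold); (12,0,hold); (16,3,hold); (20,5,hold); (22,3,hold); (23,3,hold); (24,5,hold)


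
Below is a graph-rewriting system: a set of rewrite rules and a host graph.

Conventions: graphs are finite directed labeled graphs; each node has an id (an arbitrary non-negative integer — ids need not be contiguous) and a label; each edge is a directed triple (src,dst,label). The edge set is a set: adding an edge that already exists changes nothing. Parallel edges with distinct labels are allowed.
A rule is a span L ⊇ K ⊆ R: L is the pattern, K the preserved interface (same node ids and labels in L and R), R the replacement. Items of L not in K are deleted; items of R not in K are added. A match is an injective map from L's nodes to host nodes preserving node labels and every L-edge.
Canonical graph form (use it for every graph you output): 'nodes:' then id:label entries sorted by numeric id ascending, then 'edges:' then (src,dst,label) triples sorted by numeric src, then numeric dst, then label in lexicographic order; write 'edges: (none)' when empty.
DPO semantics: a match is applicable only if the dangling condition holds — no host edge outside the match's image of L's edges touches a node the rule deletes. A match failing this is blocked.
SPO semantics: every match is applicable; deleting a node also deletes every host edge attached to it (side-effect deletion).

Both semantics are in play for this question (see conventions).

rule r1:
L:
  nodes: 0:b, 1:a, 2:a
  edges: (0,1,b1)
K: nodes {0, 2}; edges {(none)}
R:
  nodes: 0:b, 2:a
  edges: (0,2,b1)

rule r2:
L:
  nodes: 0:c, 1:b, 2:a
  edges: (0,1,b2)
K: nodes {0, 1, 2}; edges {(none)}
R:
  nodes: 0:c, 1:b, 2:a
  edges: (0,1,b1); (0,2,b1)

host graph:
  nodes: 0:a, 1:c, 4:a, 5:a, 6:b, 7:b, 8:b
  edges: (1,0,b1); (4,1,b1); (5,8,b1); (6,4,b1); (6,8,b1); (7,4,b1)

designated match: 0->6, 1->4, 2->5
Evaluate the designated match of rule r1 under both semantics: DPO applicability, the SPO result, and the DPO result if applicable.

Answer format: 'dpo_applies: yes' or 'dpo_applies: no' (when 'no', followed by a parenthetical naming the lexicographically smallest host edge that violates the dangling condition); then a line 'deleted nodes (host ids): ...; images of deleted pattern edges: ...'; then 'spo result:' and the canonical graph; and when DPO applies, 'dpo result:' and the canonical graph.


dpo_applies: no
(the rule deletes node 4, which keeps host edge (4,1,b1) outside the match image — the dangling condition fails, DPO blocks; SPO proceeds and side-deletes such edges)
deleted nodes (host ids): 4; images of deleted pattern edges: (6,4,b1)
spo result:
nodes: 0:a, 1:c, 5:a, 6:b, 7:b, 8:b
edges: (1,0,b1); (5,8,b1); (6,5,b1); (6,8,b1)


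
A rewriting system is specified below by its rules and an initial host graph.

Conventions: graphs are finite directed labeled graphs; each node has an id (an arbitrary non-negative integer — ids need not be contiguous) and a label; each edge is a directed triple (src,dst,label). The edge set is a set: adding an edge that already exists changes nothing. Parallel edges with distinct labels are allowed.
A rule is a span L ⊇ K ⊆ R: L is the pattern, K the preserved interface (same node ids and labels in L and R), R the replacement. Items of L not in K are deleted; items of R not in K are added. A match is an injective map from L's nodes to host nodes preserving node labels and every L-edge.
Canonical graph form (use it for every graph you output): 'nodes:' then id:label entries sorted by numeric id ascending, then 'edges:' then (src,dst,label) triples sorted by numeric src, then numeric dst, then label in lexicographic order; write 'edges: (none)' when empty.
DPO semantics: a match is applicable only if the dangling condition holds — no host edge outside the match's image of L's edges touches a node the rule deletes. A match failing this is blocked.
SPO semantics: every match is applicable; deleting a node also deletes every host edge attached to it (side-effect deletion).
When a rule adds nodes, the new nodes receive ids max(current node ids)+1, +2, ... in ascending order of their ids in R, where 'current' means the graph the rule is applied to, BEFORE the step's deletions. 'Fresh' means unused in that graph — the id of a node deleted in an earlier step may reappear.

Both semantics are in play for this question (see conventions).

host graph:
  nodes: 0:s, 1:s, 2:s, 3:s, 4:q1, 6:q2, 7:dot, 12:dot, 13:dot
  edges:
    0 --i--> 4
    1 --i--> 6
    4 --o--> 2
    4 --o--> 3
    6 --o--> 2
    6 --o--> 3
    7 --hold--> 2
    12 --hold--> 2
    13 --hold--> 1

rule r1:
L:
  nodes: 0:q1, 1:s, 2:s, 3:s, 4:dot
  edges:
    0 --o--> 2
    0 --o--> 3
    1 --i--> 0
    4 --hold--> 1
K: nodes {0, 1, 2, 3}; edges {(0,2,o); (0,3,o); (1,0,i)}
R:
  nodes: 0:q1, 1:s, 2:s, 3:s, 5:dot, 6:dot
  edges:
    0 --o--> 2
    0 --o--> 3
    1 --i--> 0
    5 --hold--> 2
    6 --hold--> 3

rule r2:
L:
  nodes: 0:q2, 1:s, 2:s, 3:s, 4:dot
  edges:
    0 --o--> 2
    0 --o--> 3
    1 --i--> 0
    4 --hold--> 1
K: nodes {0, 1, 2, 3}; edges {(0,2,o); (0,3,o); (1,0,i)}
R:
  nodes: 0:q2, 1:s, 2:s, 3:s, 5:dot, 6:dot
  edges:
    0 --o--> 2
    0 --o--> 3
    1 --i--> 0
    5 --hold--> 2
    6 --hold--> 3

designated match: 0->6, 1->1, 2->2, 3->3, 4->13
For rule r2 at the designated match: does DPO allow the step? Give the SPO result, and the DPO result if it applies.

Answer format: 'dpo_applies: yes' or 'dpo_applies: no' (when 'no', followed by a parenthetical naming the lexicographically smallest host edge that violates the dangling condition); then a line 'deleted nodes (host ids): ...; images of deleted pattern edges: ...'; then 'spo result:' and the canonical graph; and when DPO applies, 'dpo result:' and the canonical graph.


dpo_applies: yes
deleted nodes (host ids): 13; images of deleted pattern edges: (13,1,hold)
spo result:
nodes: 0:s, 1:s, 2:s, 3:s, 4:q1, 6:q2, 7:dot, 12:dot, 14:dot, 15:dot
edges: (0,4,i); (1,6,i); (4,2,o); (4,3,o); (6,2,o); (6,3,o); (7,2,hold); (12,2,hold); (14,2,hold); (15,3,hold)
dpo result:
nodes: 0:s, 1:s, 2:s, 3:s, 4:q1, 6:q2, 7:dot, 12:dot, 14:dot, 15:dot
edges: (0,4,i); (1,6,i); (4,2,o); (4,3,o); (6,2,o); (6,3,o); (7,2,hold); (12,2,hold); (14,2,hold); (15,3,hold)


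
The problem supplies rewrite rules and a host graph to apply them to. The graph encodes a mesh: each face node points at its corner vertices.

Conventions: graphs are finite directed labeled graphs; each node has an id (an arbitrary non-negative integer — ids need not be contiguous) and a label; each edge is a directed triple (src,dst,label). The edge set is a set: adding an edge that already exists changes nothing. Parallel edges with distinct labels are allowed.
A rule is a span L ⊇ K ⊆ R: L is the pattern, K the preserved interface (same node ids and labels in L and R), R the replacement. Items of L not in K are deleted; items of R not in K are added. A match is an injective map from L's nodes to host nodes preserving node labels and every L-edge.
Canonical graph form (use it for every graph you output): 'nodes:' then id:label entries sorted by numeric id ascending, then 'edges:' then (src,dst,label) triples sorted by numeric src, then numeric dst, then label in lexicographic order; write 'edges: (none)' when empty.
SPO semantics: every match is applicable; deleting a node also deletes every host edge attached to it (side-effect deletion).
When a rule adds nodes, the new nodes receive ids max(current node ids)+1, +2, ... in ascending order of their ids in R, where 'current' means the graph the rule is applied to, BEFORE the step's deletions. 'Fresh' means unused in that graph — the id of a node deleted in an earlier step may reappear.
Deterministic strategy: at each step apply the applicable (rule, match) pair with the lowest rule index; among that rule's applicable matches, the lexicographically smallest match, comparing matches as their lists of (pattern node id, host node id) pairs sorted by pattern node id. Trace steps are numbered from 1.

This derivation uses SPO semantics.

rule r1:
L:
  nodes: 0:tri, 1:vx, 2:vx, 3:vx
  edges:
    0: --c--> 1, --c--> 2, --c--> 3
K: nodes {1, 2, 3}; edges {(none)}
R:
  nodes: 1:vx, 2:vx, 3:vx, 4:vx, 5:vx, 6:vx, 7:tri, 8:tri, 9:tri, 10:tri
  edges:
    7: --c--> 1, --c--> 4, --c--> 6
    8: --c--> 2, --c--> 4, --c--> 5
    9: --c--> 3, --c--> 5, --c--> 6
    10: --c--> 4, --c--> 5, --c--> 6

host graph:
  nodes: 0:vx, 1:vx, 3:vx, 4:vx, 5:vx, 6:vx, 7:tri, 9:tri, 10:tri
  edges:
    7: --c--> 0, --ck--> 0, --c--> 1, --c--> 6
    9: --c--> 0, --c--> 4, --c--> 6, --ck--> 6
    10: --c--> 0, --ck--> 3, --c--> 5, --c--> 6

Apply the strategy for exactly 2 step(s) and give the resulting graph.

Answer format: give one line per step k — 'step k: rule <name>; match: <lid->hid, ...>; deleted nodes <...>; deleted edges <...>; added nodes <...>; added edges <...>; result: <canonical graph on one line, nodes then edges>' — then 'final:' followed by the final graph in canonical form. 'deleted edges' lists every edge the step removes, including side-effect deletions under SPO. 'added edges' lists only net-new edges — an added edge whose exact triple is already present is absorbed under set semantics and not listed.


step 1: rule r1; match: 0->7, 1->0, 2->1, 3->6; deleted nodes 7; deleted edges (7,0,c); (7,0,ck); (7,1,c); (7,6,c); added nodes 11, 12, 13, 14, 15, 16, 17; added edges (14,0,c); (14,11,c); (14,13,c); (15,1,c); (15,11,c); (15,12,c); (16,6,c); (16,12,c); (16,13,c); (17,11,c); (17,12,c); (17,13,c); result: nodes: 0:vx, 1:vx, 3:vx, 4:vx, 5:vx, 6:vx, 9:tri, 10:tri, 11:vx, 12:vx, 13:vx, 14:tri, 15:tri, 16:tri, 17:tri edges: (9,0,c); (9,4,c); (9,6,c); (9,6,ck); (10,0,c); (10,3,ck); (10,5,c); (10,6,c); (14,0,c); (14,11,c); (14,13,c); (15,1,c); (15,11,c); (15,12,c); (16,6,c); (16,12,c); (16,13,c); (17,11,c); (17,12,c); (17,13,c)
step 2: rule r1; match: 0->9, 1->0, 2->4, 3->6; deleted nodes 9; deleted edges (9,0,c); (9,4,c); (9,6,c); (9,6,ck); added nodes 18, 19, 20, 21, 22, 23, 24; added edges (21,0,c); (21,18,c); (21,20,c); (22,4,c); (22,18,c); (22,19,c); (23,6,c); (23,19,c); (23,20,c); (24,18,c); (24,19,c); (24,20,c); result: nodes: 0:vx, 1:vx, 3:vx, 4:vx, 5:vx, 6:vx, 10:tri, 11:vx, 12:vx, 13:vx, 14:tri, 15:tri, 16:tri, 17:tri, 18:vx, 19:vx, 20:vx, 21:tri, 22:tri, 23:tri, 24:tri edges: (10,0,c); (10,3,ck); (10,5,c); (10,6,c); (14,0,c); (14,11,c); (14,13,c); (15,1,c); (15,11,c); (15,12,c); (16,6,c); (16,12,c); (16,13,c); (17,11,c); (17,12,c); (17,13,c); (21,0,c); (21,18,c); (21,20,c); (22,4,c); (22,18,c); (22,19,c); (23,6,c); (23,19,c); (23,20,c); (24,18,c); (24,19,c); (24,20,c)
final:
nodes: 0:vx, 1:vx, 3:vx, 4:vx, 5:vx, 6:vx, 10:tri, 11:vx, 12:vx, 13:vx, 14:tri, 15:tri, 16:tri, 17:tri, 18:vx, 19:vx, 20:vx, 21:tri, 22:tri, 23:tri, 24:tri
edges: (10,0,c); (10,3,ck); (10,5,c); (10,6,c); (14,0,c); (14,11,c); (14,13,c); (15,1,c); (15,11,c); (15,12,c); (16,6,c); (16,12,c); (16,13,c); (17,11,c); (17,12,c); (17,13,c); (21,0,c); (21,18,c); (21,20,c); (22,4,c); (22,18,c); (22,19,c); (23,6,c); (23,19,c); (23,20,c); (24,18,c); (24,19,c); (24,20,c)


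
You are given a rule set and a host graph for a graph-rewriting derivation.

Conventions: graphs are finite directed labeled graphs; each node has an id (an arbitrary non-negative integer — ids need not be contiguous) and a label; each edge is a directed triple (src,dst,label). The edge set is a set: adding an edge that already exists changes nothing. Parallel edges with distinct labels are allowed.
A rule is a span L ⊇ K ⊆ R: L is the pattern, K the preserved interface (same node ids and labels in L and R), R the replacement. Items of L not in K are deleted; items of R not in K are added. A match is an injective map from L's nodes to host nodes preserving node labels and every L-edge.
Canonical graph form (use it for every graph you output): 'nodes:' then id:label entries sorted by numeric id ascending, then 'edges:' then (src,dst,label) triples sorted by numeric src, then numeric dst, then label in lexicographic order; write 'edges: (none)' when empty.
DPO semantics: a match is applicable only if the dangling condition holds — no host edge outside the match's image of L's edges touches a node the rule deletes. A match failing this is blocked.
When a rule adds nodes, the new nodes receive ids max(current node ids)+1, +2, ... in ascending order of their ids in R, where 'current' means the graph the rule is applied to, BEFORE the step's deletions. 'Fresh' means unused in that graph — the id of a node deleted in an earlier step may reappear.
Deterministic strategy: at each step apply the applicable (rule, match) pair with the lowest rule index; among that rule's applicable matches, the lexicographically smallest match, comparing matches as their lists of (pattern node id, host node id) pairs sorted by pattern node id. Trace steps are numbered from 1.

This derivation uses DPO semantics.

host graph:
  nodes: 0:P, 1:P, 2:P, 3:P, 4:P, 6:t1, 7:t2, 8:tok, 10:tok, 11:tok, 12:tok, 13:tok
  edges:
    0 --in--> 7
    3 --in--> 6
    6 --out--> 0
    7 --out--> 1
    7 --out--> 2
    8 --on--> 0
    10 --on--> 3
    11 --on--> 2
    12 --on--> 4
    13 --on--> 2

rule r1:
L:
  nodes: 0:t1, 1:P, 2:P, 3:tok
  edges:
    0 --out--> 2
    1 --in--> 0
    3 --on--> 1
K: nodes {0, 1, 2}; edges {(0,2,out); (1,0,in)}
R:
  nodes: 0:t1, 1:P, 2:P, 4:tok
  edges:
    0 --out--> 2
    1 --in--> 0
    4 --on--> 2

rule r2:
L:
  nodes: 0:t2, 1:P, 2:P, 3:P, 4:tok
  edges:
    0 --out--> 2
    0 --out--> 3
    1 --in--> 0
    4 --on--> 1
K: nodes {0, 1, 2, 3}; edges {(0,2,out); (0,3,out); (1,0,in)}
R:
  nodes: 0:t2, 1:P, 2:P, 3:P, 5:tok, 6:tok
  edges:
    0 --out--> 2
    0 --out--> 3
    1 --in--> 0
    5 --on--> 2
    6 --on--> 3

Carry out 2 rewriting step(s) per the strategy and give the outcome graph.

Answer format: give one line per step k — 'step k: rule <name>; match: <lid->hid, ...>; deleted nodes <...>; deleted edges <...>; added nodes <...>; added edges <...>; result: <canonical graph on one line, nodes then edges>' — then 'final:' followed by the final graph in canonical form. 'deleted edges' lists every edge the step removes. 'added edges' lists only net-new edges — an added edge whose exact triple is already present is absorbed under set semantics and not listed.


step 1: rule r1; match: 0->6, 1->3, 2->0, 3->10; deleted nodes 10; deleted edges (10,3,on); added nodes 14; added edges (14,0,on); result: nodes: 0:P, 1:P, 2:P, 3:P, 4:P, 6:t1, 7:t2, 8:tok, 11:tok, 12:tok, 13:tok, 14:tok edges: (0,7,in); (3,6,in); (6,0,out); (7,1,out); (7,2,out); (8,0,on); (11,2,on); (12,4,on); (13,2,on); (14,0,on)
step 2: rule r2; match: 0->7, 1->0, 2->1, 3->2, 4->8; deleted nodes 8; deleted edges (8,0,on); added nodes 15, 16; added edges (15,1,on); (16,2,on); result: nodes: 0:P, 1:P, 2:P, 3:P, 4:P, 6:t1, 7:t2, 11:tok, 12:tok, 13:tok, 14:tok, 15:tok, 16:tok edges: (0,7,in); (3,6,in); (6,0,out); (7,1,out); (7,2,out); (11,2,on); (12,4,on); (13,2,on); (14,0,on); (15,1,on); (16,2,on)
final:
nodes: 0:P, 1:P, 2:P, 3:P, 4:P, 6:t1, 7:t2, 11:tok, 12:tok, 13:tok, 14:tok, 15:tok, 16:tok
edges: (0,7,in); (3,6,in); (6,0,out); (7,1,out); (7,2,out); (11,2,on); (12,4,on); (13,2,on); (14,0,on); (15,1,on); (16,2,on)
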